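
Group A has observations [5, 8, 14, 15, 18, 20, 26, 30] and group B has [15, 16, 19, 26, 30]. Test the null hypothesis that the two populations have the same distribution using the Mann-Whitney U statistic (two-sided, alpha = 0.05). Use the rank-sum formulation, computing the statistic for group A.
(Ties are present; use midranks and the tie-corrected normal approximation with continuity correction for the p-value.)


Step 1: Combine and sort all 13 observations; assign midranks.
sorted (value, group): (5,X), (8,X), (14,X), (15,X), (15,Y), (16,Y), (18,X), (19,Y), (20,X), (26,X), (26,Y), (30,X), (30,Y)
ranks: 5->1, 8->2, 14->3, 15->4.5, 15->4.5, 16->6, 18->7, 19->8, 20->9, 26->10.5, 26->10.5, 30->12.5, 30->12.5
Step 2: Rank sum for X: R1 = 1 + 2 + 3 + 4.5 + 7 + 9 + 10.5 + 12.5 = 49.5.
Step 3: U_X = R1 - n1(n1+1)/2 = 49.5 - 8*9/2 = 49.5 - 36 = 13.5.
       U_Y = n1*n2 - U_X = 40 - 13.5 = 26.5.
Step 4: Ties are present, so use the tie-corrected normal approximation (with continuity correction) for the p-value.
Step 5: p-value = 0.377803; compare to alpha = 0.05. fail to reject H0.

U_X = 13.5, p = 0.377803, fail to reject H0 at alpha = 0.05.


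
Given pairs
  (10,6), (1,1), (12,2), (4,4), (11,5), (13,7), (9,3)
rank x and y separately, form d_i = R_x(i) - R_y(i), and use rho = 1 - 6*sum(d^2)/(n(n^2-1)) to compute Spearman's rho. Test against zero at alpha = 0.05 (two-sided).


Step 1: Rank x and y separately (midranks; no ties here).
rank(x): 10->4, 1->1, 12->6, 4->2, 11->5, 13->7, 9->3
rank(y): 6->6, 1->1, 2->2, 4->4, 5->5, 7->7, 3->3
Step 2: d_i = R_x(i) - R_y(i); compute d_i^2.
  (4-6)^2=4, (1-1)^2=0, (6-2)^2=16, (2-4)^2=4, (5-5)^2=0, (7-7)^2=0, (3-3)^2=0
sum(d^2) = 24.
Step 3: rho = 1 - 6*24 / (7*(7^2 - 1)) = 1 - 144/336 = 0.571429.
Step 4: Under H0, t = rho * sqrt((n-2)/(1-rho^2)) = 1.5570 ~ t(5).
Step 5: Two-sided p-value from the t-distribution with 5 df = 0.180202.
Step 6: alpha = 0.05. fail to reject H0.

rho = 0.5714, p = 0.180202, fail to reject H0 at alpha = 0.05.


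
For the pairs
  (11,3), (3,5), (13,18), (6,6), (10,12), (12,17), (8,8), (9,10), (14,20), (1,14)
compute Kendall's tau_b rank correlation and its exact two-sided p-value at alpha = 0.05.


Step 1: Enumerate the 45 unordered pairs (i,j) with i<j and classify each by sign(x_j-x_i) * sign(y_j-y_i).
  (1,2):dx=-8,dy=+2->D; (1,3):dx=+2,dy=+15->C; (1,4):dx=-5,dy=+3->D; (1,5):dx=-1,dy=+9->D
  (1,6):dx=+1,dy=+14->C; (1,7):dx=-3,dy=+5->D; (1,8):dx=-2,dy=+7->D; (1,9):dx=+3,dy=+17->C
  (1,10):dx=-10,dy=+11->D; (2,3):dx=+10,dy=+13->C; (2,4):dx=+3,dy=+1->C; (2,5):dx=+7,dy=+7->C
  (2,6):dx=+9,dy=+12->C; (2,7):dx=+5,dy=+3->C; (2,8):dx=+6,dy=+5->C; (2,9):dx=+11,dy=+15->C
  (2,10):dx=-2,dy=+9->D; (3,4):dx=-7,dy=-12->C; (3,5):dx=-3,dy=-6->C; (3,6):dx=-1,dy=-1->C
  (3,7):dx=-5,dy=-10->C; (3,8):dx=-4,dy=-8->C; (3,9):dx=+1,dy=+2->C; (3,10):dx=-12,dy=-4->C
  (4,5):dx=+4,dy=+6->C; (4,6):dx=+6,dy=+11->C; (4,7):dx=+2,dy=+2->C; (4,8):dx=+3,dy=+4->C
  (4,9):dx=+8,dy=+14->C; (4,10):dx=-5,dy=+8->D; (5,6):dx=+2,dy=+5->C; (5,7):dx=-2,dy=-4->C
  (5,8):dx=-1,dy=-2->C; (5,9):dx=+4,dy=+8->C; (5,10):dx=-9,dy=+2->D; (6,7):dx=-4,dy=-9->C
  (6,8):dx=-3,dy=-7->C; (6,9):dx=+2,dy=+3->C; (6,10):dx=-11,dy=-3->C; (7,8):dx=+1,dy=+2->C
  (7,9):dx=+6,dy=+12->C; (7,10):dx=-7,dy=+6->D; (8,9):dx=+5,dy=+10->C; (8,10):dx=-8,dy=+4->D
  (9,10):dx=-13,dy=-6->C
Step 2: C = 34, D = 11, total pairs = 45.
Step 3: tau = (C - D)/(n(n-1)/2) = (34 - 11)/45 = 0.511111.
Step 4: Exact two-sided p-value (enumerate n! = 3628800 permutations of y under H0): p = 0.046623.
Step 5: alpha = 0.05. reject H0.

tau_b = 0.5111 (C=34, D=11), p = 0.046623, reject H0.


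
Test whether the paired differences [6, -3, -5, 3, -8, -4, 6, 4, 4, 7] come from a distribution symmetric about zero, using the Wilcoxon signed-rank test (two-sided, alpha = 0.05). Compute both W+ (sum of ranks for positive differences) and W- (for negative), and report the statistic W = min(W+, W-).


Step 1: Drop any zero differences (none here) and take |d_i|.
|d| = [6, 3, 5, 3, 8, 4, 6, 4, 4, 7]
Step 2: Midrank |d_i| (ties get averaged ranks).
ranks: |6|->7.5, |3|->1.5, |5|->6, |3|->1.5, |8|->10, |4|->4, |6|->7.5, |4|->4, |4|->4, |7|->9
Step 3: Attach original signs; sum ranks with positive sign and with negative sign.
W+ = 7.5 + 1.5 + 7.5 + 4 + 4 + 9 = 33.5
W- = 1.5 + 6 + 10 + 4 = 21.5
(Check: W+ + W- = 55 should equal n(n+1)/2 = 55.)
Step 4: Test statistic W = min(W+, W-) = 21.5.
Step 5: Ties in |d|, so use the tie-corrected normal approximation.
        E[W] = n(n+1)/4 = 10*11/4 = 27.5.
        Tie groups: |d|=3 (t=2), |d|=4 (t=3), |d|=6 (t=2); sum(t^3 - t) = 36.
        Var[W] = n(n+1)(2n+1)/24 - sum(t^3-t)/48 = 2310/24 - 36/48 = 95.5.
        z = (W - E[W]) / sqrt(Var[W]) = (21.5 - 27.5) / 9.7724 = -0.6140.
        Two-sided p = 2*Phi(z) = 0.539233.
Step 6: alpha = 0.05. fail to reject H0.

W+ = 33.5, W- = 21.5, W = min = 21.5, p = 0.539233, fail to reject H0.


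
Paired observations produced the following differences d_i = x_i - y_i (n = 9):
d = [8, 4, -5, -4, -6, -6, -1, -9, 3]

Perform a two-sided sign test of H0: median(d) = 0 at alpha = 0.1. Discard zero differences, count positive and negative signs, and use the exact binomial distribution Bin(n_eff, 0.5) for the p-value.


Step 1: Discard zero differences. Original n = 9; n_eff = number of nonzero differences = 9.
Nonzero differences (with sign): +8, +4, -5, -4, -6, -6, -1, -9, +3
Step 2: Count signs: positive = 3, negative = 6.
Step 3: Under H0: P(positive) = 0.5, so the number of positives S ~ Bin(9, 0.5).
Step 4: Two-sided exact p-value = sum of Bin(9,0.5) probabilities at or below the observed probability = 0.507812.
Step 5: alpha = 0.1. fail to reject H0.

n_eff = 9, pos = 3, neg = 6, p = 0.507812, fail to reject H0.


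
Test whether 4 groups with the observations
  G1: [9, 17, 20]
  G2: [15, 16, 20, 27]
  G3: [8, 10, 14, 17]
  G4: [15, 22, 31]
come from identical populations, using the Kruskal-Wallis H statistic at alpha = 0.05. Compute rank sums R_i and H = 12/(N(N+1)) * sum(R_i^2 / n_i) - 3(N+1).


Step 1: Combine all N = 14 observations and assign midranks.
sorted (value, group, rank): (8,G3,1), (9,G1,2), (10,G3,3), (14,G3,4), (15,G2,5.5), (15,G4,5.5), (16,G2,7), (17,G1,8.5), (17,G3,8.5), (20,G1,10.5), (20,G2,10.5), (22,G4,12), (27,G2,13), (31,G4,14)
Step 2: Sum ranks within each group.
R_1 = 21 (n_1 = 3)
R_2 = 36 (n_2 = 4)
R_3 = 16.5 (n_3 = 4)
R_4 = 31.5 (n_4 = 3)
Step 3: H = 12/(N(N+1)) * sum(R_i^2/n_i) - 3(N+1)
     = 12/(14*15) * (21^2/3 + 36^2/4 + 16.5^2/4 + 31.5^2/3) - 3*15
     = 0.057143 * 869.812 - 45
     = 4.703571.
Step 4: Ties present; correction factor C = 1 - 18/(14^3 - 14) = 0.993407. Corrected H = 4.703571 / 0.993407 = 4.734790.
Step 5: Under H0, H ~ chi^2(3); p-value = 0.192280.
Step 6: alpha = 0.05. fail to reject H0.

H = 4.7348, df = 3, p = 0.192280, fail to reject H0.


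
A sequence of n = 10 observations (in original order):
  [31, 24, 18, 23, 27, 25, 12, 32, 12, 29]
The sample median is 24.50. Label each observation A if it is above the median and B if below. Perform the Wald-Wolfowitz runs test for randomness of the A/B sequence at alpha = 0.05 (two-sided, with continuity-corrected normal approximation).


Step 1: Compute median = 24.50; label A = above, B = below.
Labels in order: ABBBAABABA  (n_A = 5, n_B = 5)
Step 2: Count runs R = 7.
Step 3: Under H0 (random ordering), E[R] = 2*n_A*n_B/(n_A+n_B) + 1 = 2*5*5/10 + 1 = 6.0000.
        Var[R] = 2*n_A*n_B*(2*n_A*n_B - n_A - n_B) / ((n_A+n_B)^2 * (n_A+n_B-1)) = 2000/900 = 2.2222.
        SD[R] = 1.4907.
Step 4: Continuity-corrected z = (R - 0.5 - E[R]) / SD[R] = (7 - 0.5 - 6.0000) / 1.4907 = 0.3354.
Step 5: Two-sided p-value via normal approximation = 2*(1 - Phi(|z|)) = 0.737316.
Step 6: alpha = 0.05. fail to reject H0.

R = 7, z = 0.3354, p = 0.737316, fail to reject H0.


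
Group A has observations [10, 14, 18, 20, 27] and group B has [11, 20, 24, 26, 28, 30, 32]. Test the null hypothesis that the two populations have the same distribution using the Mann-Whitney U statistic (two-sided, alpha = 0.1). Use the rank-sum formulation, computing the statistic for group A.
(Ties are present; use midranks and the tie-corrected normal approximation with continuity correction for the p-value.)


Step 1: Combine and sort all 12 observations; assign midranks.
sorted (value, group): (10,X), (11,Y), (14,X), (18,X), (20,X), (20,Y), (24,Y), (26,Y), (27,X), (28,Y), (30,Y), (32,Y)
ranks: 10->1, 11->2, 14->3, 18->4, 20->5.5, 20->5.5, 24->7, 26->8, 27->9, 28->10, 30->11, 32->12
Step 2: Rank sum for X: R1 = 1 + 3 + 4 + 5.5 + 9 = 22.5.
Step 3: U_X = R1 - n1(n1+1)/2 = 22.5 - 5*6/2 = 22.5 - 15 = 7.5.
       U_Y = n1*n2 - U_X = 35 - 7.5 = 27.5.
Step 4: Ties are present, so use the tie-corrected normal approximation (with continuity correction) for the p-value.
Step 5: p-value = 0.122225; compare to alpha = 0.1. fail to reject H0.

U_X = 7.5, p = 0.122225, fail to reject H0 at alpha = 0.1.


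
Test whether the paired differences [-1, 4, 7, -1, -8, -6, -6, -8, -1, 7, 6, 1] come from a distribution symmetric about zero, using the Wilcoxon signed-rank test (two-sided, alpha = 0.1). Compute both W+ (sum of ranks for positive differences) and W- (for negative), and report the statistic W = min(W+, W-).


Step 1: Drop any zero differences (none here) and take |d_i|.
|d| = [1, 4, 7, 1, 8, 6, 6, 8, 1, 7, 6, 1]
Step 2: Midrank |d_i| (ties get averaged ranks).
ranks: |1|->2.5, |4|->5, |7|->9.5, |1|->2.5, |8|->11.5, |6|->7, |6|->7, |8|->11.5, |1|->2.5, |7|->9.5, |6|->7, |1|->2.5
Step 3: Attach original signs; sum ranks with positive sign and with negative sign.
W+ = 5 + 9.5 + 9.5 + 7 + 2.5 = 33.5
W- = 2.5 + 2.5 + 11.5 + 7 + 7 + 11.5 + 2.5 = 44.5
(Check: W+ + W- = 78 should equal n(n+1)/2 = 78.)
Step 4: Test statistic W = min(W+, W-) = 33.5.
Step 5: Ties in |d|, so use the tie-corrected normal approximation.
        E[W] = n(n+1)/4 = 12*13/4 = 39.
        Tie groups: |d|=1 (t=4), |d|=6 (t=3), |d|=7 (t=2), |d|=8 (t=2); sum(t^3 - t) = 96.
        Var[W] = n(n+1)(2n+1)/24 - sum(t^3-t)/48 = 3900/24 - 96/48 = 160.5.
        z = (W - E[W]) / sqrt(Var[W]) = (33.5 - 39) / 12.6689 = -0.4341.
        Two-sided p = 2*Phi(z) = 0.664190.
Step 6: alpha = 0.1. fail to reject H0.

W+ = 33.5, W- = 44.5, W = min = 33.5, p = 0.664190, fail to reject H0.


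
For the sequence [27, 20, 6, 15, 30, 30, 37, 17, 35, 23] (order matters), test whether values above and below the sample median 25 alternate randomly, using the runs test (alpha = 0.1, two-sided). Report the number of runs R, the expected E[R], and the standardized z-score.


Step 1: Compute median = 25; label A = above, B = below.
Labels in order: ABBBAAABAB  (n_A = 5, n_B = 5)
Step 2: Count runs R = 6.
Step 3: Under H0 (random ordering), E[R] = 2*n_A*n_B/(n_A+n_B) + 1 = 2*5*5/10 + 1 = 6.0000.
        Var[R] = 2*n_A*n_B*(2*n_A*n_B - n_A - n_B) / ((n_A+n_B)^2 * (n_A+n_B-1)) = 2000/900 = 2.2222.
        SD[R] = 1.4907.
Step 4: R = E[R], so z = 0 with no continuity correction.
Step 5: Two-sided p-value via normal approximation = 2*(1 - Phi(|z|)) = 1.000000.
Step 6: alpha = 0.1. fail to reject H0.

R = 6, z = 0.0000, p = 1.000000, fail to reject H0.


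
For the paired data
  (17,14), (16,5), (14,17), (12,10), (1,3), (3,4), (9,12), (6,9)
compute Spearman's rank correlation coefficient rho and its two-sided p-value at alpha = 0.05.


Step 1: Rank x and y separately (midranks; no ties here).
rank(x): 17->8, 16->7, 14->6, 12->5, 1->1, 3->2, 9->4, 6->3
rank(y): 14->7, 5->3, 17->8, 10->5, 3->1, 4->2, 12->6, 9->4
Step 2: d_i = R_x(i) - R_y(i); compute d_i^2.
  (8-7)^2=1, (7-3)^2=16, (6-8)^2=4, (5-5)^2=0, (1-1)^2=0, (2-2)^2=0, (4-6)^2=4, (3-4)^2=1
sum(d^2) = 26.
Step 3: rho = 1 - 6*26 / (8*(8^2 - 1)) = 1 - 156/504 = 0.690476.
Step 4: Under H0, t = rho * sqrt((n-2)/(1-rho^2)) = 2.3382 ~ t(6).
Step 5: Two-sided p-value from the t-distribution with 6 df = 0.057990.
Step 6: alpha = 0.05. fail to reject H0.

rho = 0.6905, p = 0.057990, fail to reject H0 at alpha = 0.05.


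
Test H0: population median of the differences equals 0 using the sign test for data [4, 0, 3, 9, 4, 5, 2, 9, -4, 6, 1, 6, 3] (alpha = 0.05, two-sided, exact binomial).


Step 1: Discard zero differences. Original n = 13; n_eff = number of nonzero differences = 12.
Nonzero differences (with sign): +4, +3, +9, +4, +5, +2, +9, -4, +6, +1, +6, +3
Step 2: Count signs: positive = 11, negative = 1.
Step 3: Under H0: P(positive) = 0.5, so the number of positives S ~ Bin(12, 0.5).
Step 4: Two-sided exact p-value = sum of Bin(12,0.5) probabilities at or below the observed probability = 0.006348.
Step 5: alpha = 0.05. reject H0.

n_eff = 12, pos = 11, neg = 1, p = 0.006348, reject H0.


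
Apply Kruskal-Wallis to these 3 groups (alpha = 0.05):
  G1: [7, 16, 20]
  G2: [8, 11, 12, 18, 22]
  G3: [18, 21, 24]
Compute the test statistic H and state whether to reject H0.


Step 1: Combine all N = 11 observations and assign midranks.
sorted (value, group, rank): (7,G1,1), (8,G2,2), (11,G2,3), (12,G2,4), (16,G1,5), (18,G2,6.5), (18,G3,6.5), (20,G1,8), (21,G3,9), (22,G2,10), (24,G3,11)
Step 2: Sum ranks within each group.
R_1 = 14 (n_1 = 3)
R_2 = 25.5 (n_2 = 5)
R_3 = 26.5 (n_3 = 3)
Step 3: H = 12/(N(N+1)) * sum(R_i^2/n_i) - 3(N+1)
     = 12/(11*12) * (14^2/3 + 25.5^2/5 + 26.5^2/3) - 3*12
     = 0.090909 * 429.467 - 36
     = 3.042424.
Step 4: Ties present; correction factor C = 1 - 6/(11^3 - 11) = 0.995455. Corrected H = 3.042424 / 0.995455 = 3.056317.
Step 5: Under H0, H ~ chi^2(2); p-value = 0.216935.
Step 6: alpha = 0.05. fail to reject H0.

H = 3.0563, df = 2, p = 0.216935, fail to reject H0.


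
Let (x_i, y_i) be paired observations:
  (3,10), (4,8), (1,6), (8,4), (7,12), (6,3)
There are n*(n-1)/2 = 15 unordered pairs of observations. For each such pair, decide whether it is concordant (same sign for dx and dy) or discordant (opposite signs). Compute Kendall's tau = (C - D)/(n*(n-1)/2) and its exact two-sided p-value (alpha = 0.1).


Step 1: Enumerate the 15 unordered pairs (i,j) with i<j and classify each by sign(x_j-x_i) * sign(y_j-y_i).
  (1,2):dx=+1,dy=-2->D; (1,3):dx=-2,dy=-4->C; (1,4):dx=+5,dy=-6->D; (1,5):dx=+4,dy=+2->C
  (1,6):dx=+3,dy=-7->D; (2,3):dx=-3,dy=-2->C; (2,4):dx=+4,dy=-4->D; (2,5):dx=+3,dy=+4->C
  (2,6):dx=+2,dy=-5->D; (3,4):dx=+7,dy=-2->D; (3,5):dx=+6,dy=+6->C; (3,6):dx=+5,dy=-3->D
  (4,5):dx=-1,dy=+8->D; (4,6):dx=-2,dy=-1->C; (5,6):dx=-1,dy=-9->C
Step 2: C = 7, D = 8, total pairs = 15.
Step 3: tau = (C - D)/(n(n-1)/2) = (7 - 8)/15 = -0.066667.
Step 4: Exact two-sided p-value (enumerate n! = 720 permutations of y under H0): p = 1.000000.
Step 5: alpha = 0.1. fail to reject H0.

tau_b = -0.0667 (C=7, D=8), p = 1.000000, fail to reject H0.


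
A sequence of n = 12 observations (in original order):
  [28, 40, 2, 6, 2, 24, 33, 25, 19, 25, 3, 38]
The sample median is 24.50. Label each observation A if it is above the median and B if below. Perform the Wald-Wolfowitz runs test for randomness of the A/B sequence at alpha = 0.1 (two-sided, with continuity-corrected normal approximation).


Step 1: Compute median = 24.50; label A = above, B = below.
Labels in order: AABBBBAABABA  (n_A = 6, n_B = 6)
Step 2: Count runs R = 7.
Step 3: Under H0 (random ordering), E[R] = 2*n_A*n_B/(n_A+n_B) + 1 = 2*6*6/12 + 1 = 7.0000.
        Var[R] = 2*n_A*n_B*(2*n_A*n_B - n_A - n_B) / ((n_A+n_B)^2 * (n_A+n_B-1)) = 4320/1584 = 2.7273.
        SD[R] = 1.6514.
Step 4: R = E[R], so z = 0 with no continuity correction.
Step 5: Two-sided p-value via normal approximation = 2*(1 - Phi(|z|)) = 1.000000.
Step 6: alpha = 0.1. fail to reject H0.

R = 7, z = 0.0000, p = 1.000000, fail to reject H0.


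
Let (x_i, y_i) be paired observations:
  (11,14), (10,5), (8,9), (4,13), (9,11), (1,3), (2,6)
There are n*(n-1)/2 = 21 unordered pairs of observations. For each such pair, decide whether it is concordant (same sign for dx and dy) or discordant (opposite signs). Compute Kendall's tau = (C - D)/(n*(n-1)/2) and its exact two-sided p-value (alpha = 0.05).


Step 1: Enumerate the 21 unordered pairs (i,j) with i<j and classify each by sign(x_j-x_i) * sign(y_j-y_i).
  (1,2):dx=-1,dy=-9->C; (1,3):dx=-3,dy=-5->C; (1,4):dx=-7,dy=-1->C; (1,5):dx=-2,dy=-3->C
  (1,6):dx=-10,dy=-11->C; (1,7):dx=-9,dy=-8->C; (2,3):dx=-2,dy=+4->D; (2,4):dx=-6,dy=+8->D
  (2,5):dx=-1,dy=+6->D; (2,6):dx=-9,dy=-2->C; (2,7):dx=-8,dy=+1->D; (3,4):dx=-4,dy=+4->D
  (3,5):dx=+1,dy=+2->C; (3,6):dx=-7,dy=-6->C; (3,7):dx=-6,dy=-3->C; (4,5):dx=+5,dy=-2->D
  (4,6):dx=-3,dy=-10->C; (4,7):dx=-2,dy=-7->C; (5,6):dx=-8,dy=-8->C; (5,7):dx=-7,dy=-5->C
  (6,7):dx=+1,dy=+3->C
Step 2: C = 15, D = 6, total pairs = 21.
Step 3: tau = (C - D)/(n(n-1)/2) = (15 - 6)/21 = 0.428571.
Step 4: Exact two-sided p-value (enumerate n! = 5040 permutations of y under H0): p = 0.238889.
Step 5: alpha = 0.05. fail to reject H0.

tau_b = 0.4286 (C=15, D=6), p = 0.238889, fail to reject H0.


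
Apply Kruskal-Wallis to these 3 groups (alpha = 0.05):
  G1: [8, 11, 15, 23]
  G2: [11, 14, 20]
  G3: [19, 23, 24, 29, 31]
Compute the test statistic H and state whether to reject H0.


Step 1: Combine all N = 12 observations and assign midranks.
sorted (value, group, rank): (8,G1,1), (11,G1,2.5), (11,G2,2.5), (14,G2,4), (15,G1,5), (19,G3,6), (20,G2,7), (23,G1,8.5), (23,G3,8.5), (24,G3,10), (29,G3,11), (31,G3,12)
Step 2: Sum ranks within each group.
R_1 = 17 (n_1 = 4)
R_2 = 13.5 (n_2 = 3)
R_3 = 47.5 (n_3 = 5)
Step 3: H = 12/(N(N+1)) * sum(R_i^2/n_i) - 3(N+1)
     = 12/(12*13) * (17^2/4 + 13.5^2/3 + 47.5^2/5) - 3*13
     = 0.076923 * 584.25 - 39
     = 5.942308.
Step 4: Ties present; correction factor C = 1 - 12/(12^3 - 12) = 0.993007. Corrected H = 5.942308 / 0.993007 = 5.984155.
Step 5: Under H0, H ~ chi^2(2); p-value = 0.050183.
Step 6: alpha = 0.05. fail to reject H0.

H = 5.9842, df = 2, p = 0.050183, fail to reject H0.


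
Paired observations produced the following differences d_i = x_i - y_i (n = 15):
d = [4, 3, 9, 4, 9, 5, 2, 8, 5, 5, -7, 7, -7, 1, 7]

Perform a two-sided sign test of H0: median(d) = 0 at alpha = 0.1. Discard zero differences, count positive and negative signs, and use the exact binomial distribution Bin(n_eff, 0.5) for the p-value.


Step 1: Discard zero differences. Original n = 15; n_eff = number of nonzero differences = 15.
Nonzero differences (with sign): +4, +3, +9, +4, +9, +5, +2, +8, +5, +5, -7, +7, -7, +1, +7
Step 2: Count signs: positive = 13, negative = 2.
Step 3: Under H0: P(positive) = 0.5, so the number of positives S ~ Bin(15, 0.5).
Step 4: Two-sided exact p-value = sum of Bin(15,0.5) probabilities at or below the observed probability = 0.007385.
Step 5: alpha = 0.1. reject H0.

n_eff = 15, pos = 13, neg = 2, p = 0.007385, reject H0.


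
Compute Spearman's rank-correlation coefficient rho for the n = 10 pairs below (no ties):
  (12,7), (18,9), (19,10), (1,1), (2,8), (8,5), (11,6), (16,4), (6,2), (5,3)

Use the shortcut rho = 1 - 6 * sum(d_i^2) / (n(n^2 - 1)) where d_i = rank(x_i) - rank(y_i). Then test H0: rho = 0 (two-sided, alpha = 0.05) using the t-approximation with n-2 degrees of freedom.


Step 1: Rank x and y separately (midranks; no ties here).
rank(x): 12->7, 18->9, 19->10, 1->1, 2->2, 8->5, 11->6, 16->8, 6->4, 5->3
rank(y): 7->7, 9->9, 10->10, 1->1, 8->8, 5->5, 6->6, 4->4, 2->2, 3->3
Step 2: d_i = R_x(i) - R_y(i); compute d_i^2.
  (7-7)^2=0, (9-9)^2=0, (10-10)^2=0, (1-1)^2=0, (2-8)^2=36, (5-5)^2=0, (6-6)^2=0, (8-4)^2=16, (4-2)^2=4, (3-3)^2=0
sum(d^2) = 56.
Step 3: rho = 1 - 6*56 / (10*(10^2 - 1)) = 1 - 336/990 = 0.660606.
Step 4: Under H0, t = rho * sqrt((n-2)/(1-rho^2)) = 2.4889 ~ t(8).
Step 5: Two-sided p-value from the t-distribution with 8 df = 0.037588.
Step 6: alpha = 0.05. reject H0.

rho = 0.6606, p = 0.037588, reject H0 at alpha = 0.05.


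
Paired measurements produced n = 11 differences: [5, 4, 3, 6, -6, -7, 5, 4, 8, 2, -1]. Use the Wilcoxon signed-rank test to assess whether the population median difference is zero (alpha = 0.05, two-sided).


Step 1: Drop any zero differences (none here) and take |d_i|.
|d| = [5, 4, 3, 6, 6, 7, 5, 4, 8, 2, 1]
Step 2: Midrank |d_i| (ties get averaged ranks).
ranks: |5|->6.5, |4|->4.5, |3|->3, |6|->8.5, |6|->8.5, |7|->10, |5|->6.5, |4|->4.5, |8|->11, |2|->2, |1|->1
Step 3: Attach original signs; sum ranks with positive sign and with negative sign.
W+ = 6.5 + 4.5 + 3 + 8.5 + 6.5 + 4.5 + 11 + 2 = 46.5
W- = 8.5 + 10 + 1 = 19.5
(Check: W+ + W- = 66 should equal n(n+1)/2 = 66.)
Step 4: Test statistic W = min(W+, W-) = 19.5.
Step 5: Ties in |d|, so use the tie-corrected normal approximation.
        E[W] = n(n+1)/4 = 11*12/4 = 33.
        Tie groups: |d|=4 (t=2), |d|=5 (t=2), |d|=6 (t=2); sum(t^3 - t) = 18.
        Var[W] = n(n+1)(2n+1)/24 - sum(t^3-t)/48 = 3036/24 - 18/48 = 126.125.
        z = (W - E[W]) / sqrt(Var[W]) = (19.5 - 33) / 11.2305 = -1.2021.
        Two-sided p = 2*Phi(z) = 0.229333.
Step 6: alpha = 0.05. fail to reject H0.

W+ = 46.5, W- = 19.5, W = min = 19.5, p = 0.229333, fail to reject H0.


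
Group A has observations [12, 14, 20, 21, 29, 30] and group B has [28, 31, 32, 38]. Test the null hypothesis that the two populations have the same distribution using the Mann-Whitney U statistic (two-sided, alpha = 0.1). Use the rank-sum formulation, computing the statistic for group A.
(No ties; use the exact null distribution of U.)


Step 1: Combine and sort all 10 observations; assign midranks.
sorted (value, group): (12,X), (14,X), (20,X), (21,X), (28,Y), (29,X), (30,X), (31,Y), (32,Y), (38,Y)
ranks: 12->1, 14->2, 20->3, 21->4, 28->5, 29->6, 30->7, 31->8, 32->9, 38->10
Step 2: Rank sum for X: R1 = 1 + 2 + 3 + 4 + 6 + 7 = 23.
Step 3: U_X = R1 - n1(n1+1)/2 = 23 - 6*7/2 = 23 - 21 = 2.
       U_Y = n1*n2 - U_X = 24 - 2 = 22.
Step 4: No ties, so the exact null distribution of U (based on enumerating the C(10,6) = 210 equally likely rank assignments) gives the two-sided p-value.
Step 5: p-value = 0.038095; compare to alpha = 0.1. reject H0.

U_X = 2, p = 0.038095, reject H0 at alpha = 0.1.


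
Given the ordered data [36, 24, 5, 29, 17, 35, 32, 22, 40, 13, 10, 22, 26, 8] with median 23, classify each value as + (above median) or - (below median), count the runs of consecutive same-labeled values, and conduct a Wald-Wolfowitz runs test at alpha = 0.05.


Step 1: Compute median = 23; label A = above, B = below.
Labels in order: AABABAABABBBAB  (n_A = 7, n_B = 7)
Step 2: Count runs R = 10.
Step 3: Under H0 (random ordering), E[R] = 2*n_A*n_B/(n_A+n_B) + 1 = 2*7*7/14 + 1 = 8.0000.
        Var[R] = 2*n_A*n_B*(2*n_A*n_B - n_A - n_B) / ((n_A+n_B)^2 * (n_A+n_B-1)) = 8232/2548 = 3.2308.
        SD[R] = 1.7974.
Step 4: Continuity-corrected z = (R - 0.5 - E[R]) / SD[R] = (10 - 0.5 - 8.0000) / 1.7974 = 0.8345.
Step 5: Two-sided p-value via normal approximation = 2*(1 - Phi(|z|)) = 0.403986.
Step 6: alpha = 0.05. fail to reject H0.

R = 10, z = 0.8345, p = 0.403986, fail to reject H0.


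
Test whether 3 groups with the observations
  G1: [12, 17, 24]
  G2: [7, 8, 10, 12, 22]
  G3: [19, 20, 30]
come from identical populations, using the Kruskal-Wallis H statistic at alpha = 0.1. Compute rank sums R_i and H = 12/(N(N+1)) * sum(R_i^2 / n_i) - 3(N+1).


Step 1: Combine all N = 11 observations and assign midranks.
sorted (value, group, rank): (7,G2,1), (8,G2,2), (10,G2,3), (12,G1,4.5), (12,G2,4.5), (17,G1,6), (19,G3,7), (20,G3,8), (22,G2,9), (24,G1,10), (30,G3,11)
Step 2: Sum ranks within each group.
R_1 = 20.5 (n_1 = 3)
R_2 = 19.5 (n_2 = 5)
R_3 = 26 (n_3 = 3)
Step 3: H = 12/(N(N+1)) * sum(R_i^2/n_i) - 3(N+1)
     = 12/(11*12) * (20.5^2/3 + 19.5^2/5 + 26^2/3) - 3*12
     = 0.090909 * 441.467 - 36
     = 4.133333.
Step 4: Ties present; correction factor C = 1 - 6/(11^3 - 11) = 0.995455. Corrected H = 4.133333 / 0.995455 = 4.152207.
Step 5: Under H0, H ~ chi^2(2); p-value = 0.125418.
Step 6: alpha = 0.1. fail to reject H0.

H = 4.1522, df = 2, p = 0.125418, fail to reject H0.


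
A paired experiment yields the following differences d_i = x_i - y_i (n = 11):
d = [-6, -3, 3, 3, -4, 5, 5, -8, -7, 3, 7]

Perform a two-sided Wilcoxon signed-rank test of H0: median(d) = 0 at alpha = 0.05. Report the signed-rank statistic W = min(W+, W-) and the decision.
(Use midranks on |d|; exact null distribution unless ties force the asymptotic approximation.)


Step 1: Drop any zero differences (none here) and take |d_i|.
|d| = [6, 3, 3, 3, 4, 5, 5, 8, 7, 3, 7]
Step 2: Midrank |d_i| (ties get averaged ranks).
ranks: |6|->8, |3|->2.5, |3|->2.5, |3|->2.5, |4|->5, |5|->6.5, |5|->6.5, |8|->11, |7|->9.5, |3|->2.5, |7|->9.5
Step 3: Attach original signs; sum ranks with positive sign and with negative sign.
W+ = 2.5 + 2.5 + 6.5 + 6.5 + 2.5 + 9.5 = 30
W- = 8 + 2.5 + 5 + 11 + 9.5 = 36
(Check: W+ + W- = 66 should equal n(n+1)/2 = 66.)
Step 4: Test statistic W = min(W+, W-) = 30.
Step 5: Ties in |d|, so use the tie-corrected normal approximation.
        E[W] = n(n+1)/4 = 11*12/4 = 33.
        Tie groups: |d|=3 (t=4), |d|=5 (t=2), |d|=7 (t=2); sum(t^3 - t) = 72.
        Var[W] = n(n+1)(2n+1)/24 - sum(t^3-t)/48 = 3036/24 - 72/48 = 125.
        z = (W - E[W]) / sqrt(Var[W]) = (30 - 33) / 11.1803 = -0.2683.
        Two-sided p = 2*Phi(z) = 0.788447.
Step 6: alpha = 0.05. fail to reject H0.

W+ = 30, W- = 36, W = min = 30, p = 0.788447, fail to reject H0.


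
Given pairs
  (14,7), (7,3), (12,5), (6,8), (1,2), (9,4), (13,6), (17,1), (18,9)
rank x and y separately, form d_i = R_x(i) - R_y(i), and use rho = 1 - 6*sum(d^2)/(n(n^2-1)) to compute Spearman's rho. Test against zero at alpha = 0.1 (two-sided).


Step 1: Rank x and y separately (midranks; no ties here).
rank(x): 14->7, 7->3, 12->5, 6->2, 1->1, 9->4, 13->6, 17->8, 18->9
rank(y): 7->7, 3->3, 5->5, 8->8, 2->2, 4->4, 6->6, 1->1, 9->9
Step 2: d_i = R_x(i) - R_y(i); compute d_i^2.
  (7-7)^2=0, (3-3)^2=0, (5-5)^2=0, (2-8)^2=36, (1-2)^2=1, (4-4)^2=0, (6-6)^2=0, (8-1)^2=49, (9-9)^2=0
sum(d^2) = 86.
Step 3: rho = 1 - 6*86 / (9*(9^2 - 1)) = 1 - 516/720 = 0.283333.
Step 4: Under H0, t = rho * sqrt((n-2)/(1-rho^2)) = 0.7817 ~ t(7).
Step 5: Two-sided p-value from the t-distribution with 7 df = 0.460030.
Step 6: alpha = 0.1. fail to reject H0.

rho = 0.2833, p = 0.460030, fail to reject H0 at alpha = 0.1.


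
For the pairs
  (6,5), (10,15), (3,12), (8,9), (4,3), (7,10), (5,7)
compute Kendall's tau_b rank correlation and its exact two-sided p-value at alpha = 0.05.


Step 1: Enumerate the 21 unordered pairs (i,j) with i<j and classify each by sign(x_j-x_i) * sign(y_j-y_i).
  (1,2):dx=+4,dy=+10->C; (1,3):dx=-3,dy=+7->D; (1,4):dx=+2,dy=+4->C; (1,5):dx=-2,dy=-2->C
  (1,6):dx=+1,dy=+5->C; (1,7):dx=-1,dy=+2->D; (2,3):dx=-7,dy=-3->C; (2,4):dx=-2,dy=-6->C
  (2,5):dx=-6,dy=-12->C; (2,6):dx=-3,dy=-5->C; (2,7):dx=-5,dy=-8->C; (3,4):dx=+5,dy=-3->D
  (3,5):dx=+1,dy=-9->D; (3,6):dx=+4,dy=-2->D; (3,7):dx=+2,dy=-5->D; (4,5):dx=-4,dy=-6->C
  (4,6):dx=-1,dy=+1->D; (4,7):dx=-3,dy=-2->C; (5,6):dx=+3,dy=+7->C; (5,7):dx=+1,dy=+4->C
  (6,7):dx=-2,dy=-3->C
Step 2: C = 14, D = 7, total pairs = 21.
Step 3: tau = (C - D)/(n(n-1)/2) = (14 - 7)/21 = 0.333333.
Step 4: Exact two-sided p-value (enumerate n! = 5040 permutations of y under H0): p = 0.381349.
Step 5: alpha = 0.05. fail to reject H0.

tau_b = 0.3333 (C=14, D=7), p = 0.381349, fail to reject H0.


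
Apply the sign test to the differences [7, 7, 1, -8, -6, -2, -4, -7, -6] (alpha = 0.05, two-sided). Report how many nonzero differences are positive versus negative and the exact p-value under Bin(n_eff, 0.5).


Step 1: Discard zero differences. Original n = 9; n_eff = number of nonzero differences = 9.
Nonzero differences (with sign): +7, +7, +1, -8, -6, -2, -4, -7, -6
Step 2: Count signs: positive = 3, negative = 6.
Step 3: Under H0: P(positive) = 0.5, so the number of positives S ~ Bin(9, 0.5).
Step 4: Two-sided exact p-value = sum of Bin(9,0.5) probabilities at or below the observed probability = 0.507812.
Step 5: alpha = 0.05. fail to reject H0.

n_eff = 9, pos = 3, neg = 6, p = 0.507812, fail to reject H0.


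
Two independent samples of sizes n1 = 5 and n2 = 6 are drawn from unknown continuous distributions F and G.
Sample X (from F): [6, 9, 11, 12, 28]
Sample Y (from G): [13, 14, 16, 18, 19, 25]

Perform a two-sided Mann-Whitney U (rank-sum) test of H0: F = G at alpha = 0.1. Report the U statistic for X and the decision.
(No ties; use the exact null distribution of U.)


Step 1: Combine and sort all 11 observations; assign midranks.
sorted (value, group): (6,X), (9,X), (11,X), (12,X), (13,Y), (14,Y), (16,Y), (18,Y), (19,Y), (25,Y), (28,X)
ranks: 6->1, 9->2, 11->3, 12->4, 13->5, 14->6, 16->7, 18->8, 19->9, 25->10, 28->11
Step 2: Rank sum for X: R1 = 1 + 2 + 3 + 4 + 11 = 21.
Step 3: U_X = R1 - n1(n1+1)/2 = 21 - 5*6/2 = 21 - 15 = 6.
       U_Y = n1*n2 - U_X = 30 - 6 = 24.
Step 4: No ties, so the exact null distribution of U (based on enumerating the C(11,5) = 462 equally likely rank assignments) gives the two-sided p-value.
Step 5: p-value = 0.125541; compare to alpha = 0.1. fail to reject H0.

U_X = 6, p = 0.125541, fail to reject H0 at alpha = 0.1.


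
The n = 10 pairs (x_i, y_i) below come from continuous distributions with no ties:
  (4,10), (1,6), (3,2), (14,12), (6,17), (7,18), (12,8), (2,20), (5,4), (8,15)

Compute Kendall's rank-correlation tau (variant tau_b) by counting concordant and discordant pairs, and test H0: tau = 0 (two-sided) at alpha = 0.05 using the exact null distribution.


Step 1: Enumerate the 45 unordered pairs (i,j) with i<j and classify each by sign(x_j-x_i) * sign(y_j-y_i).
  (1,2):dx=-3,dy=-4->C; (1,3):dx=-1,dy=-8->C; (1,4):dx=+10,dy=+2->C; (1,5):dx=+2,dy=+7->C
  (1,6):dx=+3,dy=+8->C; (1,7):dx=+8,dy=-2->D; (1,8):dx=-2,dy=+10->D; (1,9):dx=+1,dy=-6->D
  (1,10):dx=+4,dy=+5->C; (2,3):dx=+2,dy=-4->D; (2,4):dx=+13,dy=+6->C; (2,5):dx=+5,dy=+11->C
  (2,6):dx=+6,dy=+12->C; (2,7):dx=+11,dy=+2->C; (2,8):dx=+1,dy=+14->C; (2,9):dx=+4,dy=-2->D
  (2,10):dx=+7,dy=+9->C; (3,4):dx=+11,dy=+10->C; (3,5):dx=+3,dy=+15->C; (3,6):dx=+4,dy=+16->C
  (3,7):dx=+9,dy=+6->C; (3,8):dx=-1,dy=+18->D; (3,9):dx=+2,dy=+2->C; (3,10):dx=+5,dy=+13->C
  (4,5):dx=-8,dy=+5->D; (4,6):dx=-7,dy=+6->D; (4,7):dx=-2,dy=-4->C; (4,8):dx=-12,dy=+8->D
  (4,9):dx=-9,dy=-8->C; (4,10):dx=-6,dy=+3->D; (5,6):dx=+1,dy=+1->C; (5,7):dx=+6,dy=-9->D
  (5,8):dx=-4,dy=+3->D; (5,9):dx=-1,dy=-13->C; (5,10):dx=+2,dy=-2->D; (6,7):dx=+5,dy=-10->D
  (6,8):dx=-5,dy=+2->D; (6,9):dx=-2,dy=-14->C; (6,10):dx=+1,dy=-3->D; (7,8):dx=-10,dy=+12->D
  (7,9):dx=-7,dy=-4->C; (7,10):dx=-4,dy=+7->D; (8,9):dx=+3,dy=-16->D; (8,10):dx=+6,dy=-5->D
  (9,10):dx=+3,dy=+11->C
Step 2: C = 25, D = 20, total pairs = 45.
Step 3: tau = (C - D)/(n(n-1)/2) = (25 - 20)/45 = 0.111111.
Step 4: Exact two-sided p-value (enumerate n! = 3628800 permutations of y under H0): p = 0.727490.
Step 5: alpha = 0.05. fail to reject H0.

tau_b = 0.1111 (C=25, D=20), p = 0.727490, fail to reject H0.


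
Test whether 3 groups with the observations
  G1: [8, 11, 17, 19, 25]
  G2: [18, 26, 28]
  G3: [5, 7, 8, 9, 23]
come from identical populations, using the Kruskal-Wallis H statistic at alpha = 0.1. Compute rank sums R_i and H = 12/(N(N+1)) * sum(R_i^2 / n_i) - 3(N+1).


Step 1: Combine all N = 13 observations and assign midranks.
sorted (value, group, rank): (5,G3,1), (7,G3,2), (8,G1,3.5), (8,G3,3.5), (9,G3,5), (11,G1,6), (17,G1,7), (18,G2,8), (19,G1,9), (23,G3,10), (25,G1,11), (26,G2,12), (28,G2,13)
Step 2: Sum ranks within each group.
R_1 = 36.5 (n_1 = 5)
R_2 = 33 (n_2 = 3)
R_3 = 21.5 (n_3 = 5)
Step 3: H = 12/(N(N+1)) * sum(R_i^2/n_i) - 3(N+1)
     = 12/(13*14) * (36.5^2/5 + 33^2/3 + 21.5^2/5) - 3*14
     = 0.065934 * 721.9 - 42
     = 5.597802.
Step 4: Ties present; correction factor C = 1 - 6/(13^3 - 13) = 0.997253. Corrected H = 5.597802 / 0.997253 = 5.613223.
Step 5: Under H0, H ~ chi^2(2); p-value = 0.060409.
Step 6: alpha = 0.1. reject H0.

H = 5.6132, df = 2, p = 0.060409, reject H0.


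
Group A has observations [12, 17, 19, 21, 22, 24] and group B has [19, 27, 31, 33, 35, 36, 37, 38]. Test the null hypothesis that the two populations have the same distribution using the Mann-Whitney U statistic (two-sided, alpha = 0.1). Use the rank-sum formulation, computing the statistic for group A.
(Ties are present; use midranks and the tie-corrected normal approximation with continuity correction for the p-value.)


Step 1: Combine and sort all 14 observations; assign midranks.
sorted (value, group): (12,X), (17,X), (19,X), (19,Y), (21,X), (22,X), (24,X), (27,Y), (31,Y), (33,Y), (35,Y), (36,Y), (37,Y), (38,Y)
ranks: 12->1, 17->2, 19->3.5, 19->3.5, 21->5, 22->6, 24->7, 27->8, 31->9, 33->10, 35->11, 36->12, 37->13, 38->14
Step 2: Rank sum for X: R1 = 1 + 2 + 3.5 + 5 + 6 + 7 = 24.5.
Step 3: U_X = R1 - n1(n1+1)/2 = 24.5 - 6*7/2 = 24.5 - 21 = 3.5.
       U_Y = n1*n2 - U_X = 48 - 3.5 = 44.5.
Step 4: Ties are present, so use the tie-corrected normal approximation (with continuity correction) for the p-value.
Step 5: p-value = 0.009743; compare to alpha = 0.1. reject H0.

U_X = 3.5, p = 0.009743, reject H0 at alpha = 0.1.


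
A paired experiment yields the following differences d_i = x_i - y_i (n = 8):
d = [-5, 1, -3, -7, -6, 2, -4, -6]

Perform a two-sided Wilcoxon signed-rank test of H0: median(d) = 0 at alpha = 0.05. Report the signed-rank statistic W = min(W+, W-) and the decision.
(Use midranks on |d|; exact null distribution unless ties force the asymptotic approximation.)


Step 1: Drop any zero differences (none here) and take |d_i|.
|d| = [5, 1, 3, 7, 6, 2, 4, 6]
Step 2: Midrank |d_i| (ties get averaged ranks).
ranks: |5|->5, |1|->1, |3|->3, |7|->8, |6|->6.5, |2|->2, |4|->4, |6|->6.5
Step 3: Attach original signs; sum ranks with positive sign and with negative sign.
W+ = 1 + 2 = 3
W- = 5 + 3 + 8 + 6.5 + 4 + 6.5 = 33
(Check: W+ + W- = 36 should equal n(n+1)/2 = 36.)
Step 4: Test statistic W = min(W+, W-) = 3.
Step 5: Ties in |d|, so use the tie-corrected normal approximation.
        E[W] = n(n+1)/4 = 8*9/4 = 18.
        Tie groups: |d|=6 (t=2); sum(t^3 - t) = 6.
        Var[W] = n(n+1)(2n+1)/24 - sum(t^3-t)/48 = 1224/24 - 6/48 = 50.875.
        z = (W - E[W]) / sqrt(Var[W]) = (3 - 18) / 7.1327 = -2.1030.
        Two-sided p = 2*Phi(z) = 0.035466.
Step 6: alpha = 0.05. reject H0.

W+ = 3, W- = 33, W = min = 3, p = 0.035466, reject H0.


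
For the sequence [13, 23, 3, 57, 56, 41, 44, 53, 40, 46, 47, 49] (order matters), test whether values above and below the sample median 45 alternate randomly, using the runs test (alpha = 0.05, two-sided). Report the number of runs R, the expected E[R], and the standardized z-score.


Step 1: Compute median = 45; label A = above, B = below.
Labels in order: BBBAABBABAAA  (n_A = 6, n_B = 6)
Step 2: Count runs R = 6.
Step 3: Under H0 (random ordering), E[R] = 2*n_A*n_B/(n_A+n_B) + 1 = 2*6*6/12 + 1 = 7.0000.
        Var[R] = 2*n_A*n_B*(2*n_A*n_B - n_A - n_B) / ((n_A+n_B)^2 * (n_A+n_B-1)) = 4320/1584 = 2.7273.
        SD[R] = 1.6514.
Step 4: Continuity-corrected z = (R + 0.5 - E[R]) / SD[R] = (6 + 0.5 - 7.0000) / 1.6514 = -0.3028.
Step 5: Two-sided p-value via normal approximation = 2*(1 - Phi(|z|)) = 0.762069.
Step 6: alpha = 0.05. fail to reject H0.

R = 6, z = -0.3028, p = 0.762069, fail to reject H0.


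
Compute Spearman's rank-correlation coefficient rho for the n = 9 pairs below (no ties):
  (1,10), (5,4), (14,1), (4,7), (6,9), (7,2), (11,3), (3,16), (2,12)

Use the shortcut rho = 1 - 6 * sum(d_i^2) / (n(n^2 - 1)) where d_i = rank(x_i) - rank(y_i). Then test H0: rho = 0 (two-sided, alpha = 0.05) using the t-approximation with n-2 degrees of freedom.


Step 1: Rank x and y separately (midranks; no ties here).
rank(x): 1->1, 5->5, 14->9, 4->4, 6->6, 7->7, 11->8, 3->3, 2->2
rank(y): 10->7, 4->4, 1->1, 7->5, 9->6, 2->2, 3->3, 16->9, 12->8
Step 2: d_i = R_x(i) - R_y(i); compute d_i^2.
  (1-7)^2=36, (5-4)^2=1, (9-1)^2=64, (4-5)^2=1, (6-6)^2=0, (7-2)^2=25, (8-3)^2=25, (3-9)^2=36, (2-8)^2=36
sum(d^2) = 224.
Step 3: rho = 1 - 6*224 / (9*(9^2 - 1)) = 1 - 1344/720 = -0.866667.
Step 4: Under H0, t = rho * sqrt((n-2)/(1-rho^2)) = -4.5962 ~ t(7).
Step 5: Two-sided p-value from the t-distribution with 7 df = 0.002495.
Step 6: alpha = 0.05. reject H0.

rho = -0.8667, p = 0.002495, reject H0 at alpha = 0.05.


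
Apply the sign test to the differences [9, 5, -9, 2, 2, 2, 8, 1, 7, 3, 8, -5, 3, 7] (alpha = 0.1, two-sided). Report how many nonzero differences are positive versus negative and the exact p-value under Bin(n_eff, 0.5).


Step 1: Discard zero differences. Original n = 14; n_eff = number of nonzero differences = 14.
Nonzero differences (with sign): +9, +5, -9, +2, +2, +2, +8, +1, +7, +3, +8, -5, +3, +7
Step 2: Count signs: positive = 12, negative = 2.
Step 3: Under H0: P(positive) = 0.5, so the number of positives S ~ Bin(14, 0.5).
Step 4: Two-sided exact p-value = sum of Bin(14,0.5) probabilities at or below the observed probability = 0.012939.
Step 5: alpha = 0.1. reject H0.

n_eff = 14, pos = 12, neg = 2, p = 0.012939, reject H0.


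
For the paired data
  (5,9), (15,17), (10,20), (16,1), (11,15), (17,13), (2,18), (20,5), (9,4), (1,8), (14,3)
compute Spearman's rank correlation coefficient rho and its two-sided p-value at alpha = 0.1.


Step 1: Rank x and y separately (midranks; no ties here).
rank(x): 5->3, 15->8, 10->5, 16->9, 11->6, 17->10, 2->2, 20->11, 9->4, 1->1, 14->7
rank(y): 9->6, 17->9, 20->11, 1->1, 15->8, 13->7, 18->10, 5->4, 4->3, 8->5, 3->2
Step 2: d_i = R_x(i) - R_y(i); compute d_i^2.
  (3-6)^2=9, (8-9)^2=1, (5-11)^2=36, (9-1)^2=64, (6-8)^2=4, (10-7)^2=9, (2-10)^2=64, (11-4)^2=49, (4-3)^2=1, (1-5)^2=16, (7-2)^2=25
sum(d^2) = 278.
Step 3: rho = 1 - 6*278 / (11*(11^2 - 1)) = 1 - 1668/1320 = -0.263636.
Step 4: Under H0, t = rho * sqrt((n-2)/(1-rho^2)) = -0.8199 ~ t(9).
Step 5: Two-sided p-value from the t-distribution with 9 df = 0.433441.
Step 6: alpha = 0.1. fail to reject H0.

rho = -0.2636, p = 0.433441, fail to reject H0 at alpha = 0.1.


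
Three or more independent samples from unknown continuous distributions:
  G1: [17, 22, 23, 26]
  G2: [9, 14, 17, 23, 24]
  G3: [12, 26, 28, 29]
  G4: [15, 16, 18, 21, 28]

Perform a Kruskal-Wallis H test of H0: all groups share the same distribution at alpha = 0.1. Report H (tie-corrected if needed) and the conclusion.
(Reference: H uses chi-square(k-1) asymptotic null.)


Step 1: Combine all N = 18 observations and assign midranks.
sorted (value, group, rank): (9,G2,1), (12,G3,2), (14,G2,3), (15,G4,4), (16,G4,5), (17,G1,6.5), (17,G2,6.5), (18,G4,8), (21,G4,9), (22,G1,10), (23,G1,11.5), (23,G2,11.5), (24,G2,13), (26,G1,14.5), (26,G3,14.5), (28,G3,16.5), (28,G4,16.5), (29,G3,18)
Step 2: Sum ranks within each group.
R_1 = 42.5 (n_1 = 4)
R_2 = 35 (n_2 = 5)
R_3 = 51 (n_3 = 4)
R_4 = 42.5 (n_4 = 5)
Step 3: H = 12/(N(N+1)) * sum(R_i^2/n_i) - 3(N+1)
     = 12/(18*19) * (42.5^2/4 + 35^2/5 + 51^2/4 + 42.5^2/5) - 3*19
     = 0.035088 * 1708.06 - 57
     = 2.932018.
Step 4: Ties present; correction factor C = 1 - 24/(18^3 - 18) = 0.995872. Corrected H = 2.932018 / 0.995872 = 2.944171.
Step 5: Under H0, H ~ chi^2(3); p-value = 0.400313.
Step 6: alpha = 0.1. fail to reject H0.

H = 2.9442, df = 3, p = 0.400313, fail to reject H0.


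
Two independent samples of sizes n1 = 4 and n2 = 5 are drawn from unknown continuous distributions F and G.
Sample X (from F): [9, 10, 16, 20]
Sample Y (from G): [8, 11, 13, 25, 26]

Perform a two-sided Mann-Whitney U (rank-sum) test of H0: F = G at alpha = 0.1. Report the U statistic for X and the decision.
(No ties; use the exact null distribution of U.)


Step 1: Combine and sort all 9 observations; assign midranks.
sorted (value, group): (8,Y), (9,X), (10,X), (11,Y), (13,Y), (16,X), (20,X), (25,Y), (26,Y)
ranks: 8->1, 9->2, 10->3, 11->4, 13->5, 16->6, 20->7, 25->8, 26->9
Step 2: Rank sum for X: R1 = 2 + 3 + 6 + 7 = 18.
Step 3: U_X = R1 - n1(n1+1)/2 = 18 - 4*5/2 = 18 - 10 = 8.
       U_Y = n1*n2 - U_X = 20 - 8 = 12.
Step 4: No ties, so the exact null distribution of U (based on enumerating the C(9,4) = 126 equally likely rank assignments) gives the two-sided p-value.
Step 5: p-value = 0.730159; compare to alpha = 0.1. fail to reject H0.

U_X = 8, p = 0.730159, fail to reject H0 at alpha = 0.1.


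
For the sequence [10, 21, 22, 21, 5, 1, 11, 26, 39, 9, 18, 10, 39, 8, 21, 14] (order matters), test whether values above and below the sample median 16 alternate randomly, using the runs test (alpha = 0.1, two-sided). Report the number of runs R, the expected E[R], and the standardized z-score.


Step 1: Compute median = 16; label A = above, B = below.
Labels in order: BAAABBBAABABABAB  (n_A = 8, n_B = 8)
Step 2: Count runs R = 11.
Step 3: Under H0 (random ordering), E[R] = 2*n_A*n_B/(n_A+n_B) + 1 = 2*8*8/16 + 1 = 9.0000.
        Var[R] = 2*n_A*n_B*(2*n_A*n_B - n_A - n_B) / ((n_A+n_B)^2 * (n_A+n_B-1)) = 14336/3840 = 3.7333.
        SD[R] = 1.9322.
Step 4: Continuity-corrected z = (R - 0.5 - E[R]) / SD[R] = (11 - 0.5 - 9.0000) / 1.9322 = 0.7763.
Step 5: Two-sided p-value via normal approximation = 2*(1 - Phi(|z|)) = 0.437558.
Step 6: alpha = 0.1. fail to reject H0.

R = 11, z = 0.7763, p = 0.437558, fail to reject H0.
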